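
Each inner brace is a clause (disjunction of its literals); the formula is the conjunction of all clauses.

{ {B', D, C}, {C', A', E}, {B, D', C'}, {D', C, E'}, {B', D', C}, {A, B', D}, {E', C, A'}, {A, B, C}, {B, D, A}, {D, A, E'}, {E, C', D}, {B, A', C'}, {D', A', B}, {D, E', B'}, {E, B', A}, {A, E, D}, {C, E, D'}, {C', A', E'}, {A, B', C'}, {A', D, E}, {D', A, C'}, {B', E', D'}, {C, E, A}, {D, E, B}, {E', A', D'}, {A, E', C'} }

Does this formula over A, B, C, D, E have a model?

Unsatisfiable

Try B = 0.
Try D = 0.
The clause (A) is unit, so A = 1.
The clause (C') is unit, so C = 0.
The clause (E') is unit, so E = 0.
That conflicts with the unit clause (E).
So D must be the other value — set D = 1.
The clause (C') is unit, so C = 0.
The clause (E') is unit, so E = 0.
That conflicts with the unit clause (E).
Both values of D lead to a conflict.
So B must be the other value — set B = 1.
Try D = 1.
The clause (C) is unit, so C = 1.
The clause (A) is unit, so A = 1.
The clause (E) is unit, so E = 1.
That conflicts with the unit clause (E').
So D must be the other value — set D = 0.
The clause (C) is unit, so C = 1.
The clause (A) is unit, so A = 1.
The clause (E) is unit, so E = 1.
That conflicts with the unit clause (E').
Both values of D lead to a conflict.
Both values of B lead to a conflict.
No assignment satisfies every clause.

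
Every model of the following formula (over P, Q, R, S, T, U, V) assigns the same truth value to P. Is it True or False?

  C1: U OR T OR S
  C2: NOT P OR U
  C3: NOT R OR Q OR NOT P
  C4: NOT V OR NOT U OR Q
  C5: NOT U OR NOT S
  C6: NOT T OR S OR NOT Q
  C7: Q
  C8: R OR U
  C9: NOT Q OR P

True

Suppose P = false.
The clause (Q) is unit, so Q = true.
That conflicts with the unit clause (NOT Q).
So every satisfying assignment has P = True.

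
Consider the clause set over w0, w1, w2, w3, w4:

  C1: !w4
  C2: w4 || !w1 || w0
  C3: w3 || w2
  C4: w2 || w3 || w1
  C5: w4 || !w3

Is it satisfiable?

Yes, satisfiable

From the singleton clause (!w4), w4 = false.
From the singleton clause (!w3), w3 = false.
From the singleton clause (w2), w2 = true.
Suppose w1 = true.
From the singleton clause (w0), w0 = true.
This assignment satisfies each clause.
A satisfying assignment: w0: true; w1: true; w2: true; w3: false; w4: false.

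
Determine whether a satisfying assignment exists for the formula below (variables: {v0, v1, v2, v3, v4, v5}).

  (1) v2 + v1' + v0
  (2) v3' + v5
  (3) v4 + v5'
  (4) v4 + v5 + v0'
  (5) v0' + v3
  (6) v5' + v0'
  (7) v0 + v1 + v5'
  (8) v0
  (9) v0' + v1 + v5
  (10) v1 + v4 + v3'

(v0) alone gives v0 = 1.
(v3) alone gives v3 = 1.
(v5) alone gives v5 = 1.
That conflicts with the unit clause (v5').
No assignment satisfies every clause.

No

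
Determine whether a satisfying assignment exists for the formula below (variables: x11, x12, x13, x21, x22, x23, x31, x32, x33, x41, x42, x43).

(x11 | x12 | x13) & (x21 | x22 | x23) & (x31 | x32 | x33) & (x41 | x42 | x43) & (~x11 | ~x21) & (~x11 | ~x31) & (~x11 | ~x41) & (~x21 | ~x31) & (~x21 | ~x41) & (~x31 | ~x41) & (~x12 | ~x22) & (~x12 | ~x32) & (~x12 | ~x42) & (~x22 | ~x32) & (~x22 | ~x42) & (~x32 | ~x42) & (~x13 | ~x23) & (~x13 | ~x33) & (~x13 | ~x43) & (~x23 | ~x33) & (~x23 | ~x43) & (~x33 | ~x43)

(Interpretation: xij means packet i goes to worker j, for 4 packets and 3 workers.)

No

Case x11 = 0:
Case x12 = 1:
The clause (~x22) is unit, so x22 = 0.
The clause (~x32) is unit, so x32 = 0.
The clause (~x42) is unit, so x42 = 0.
Case x21 = 1:
The clause (~x31) is unit, so x31 = 0.
The clause (x33) is unit, so x33 = 1.
The clause (~x41) is unit, so x41 = 0.
The clause (x43) is unit, so x43 = 1.
But (~x43) is also a unit clause — contradiction.
That branch fails; take x21 = 0 instead.
The clause (x23) is unit, so x23 = 1.
The clause (~x13) is unit, so x13 = 0.
The clause (~x33) is unit, so x33 = 0.
The clause (x31) is unit, so x31 = 1.
The clause (~x41) is unit, so x41 = 0.
The clause (x43) is unit, so x43 = 1.
But (~x43) is also a unit clause — contradiction.
Both values of x21 lead to a conflict.
That branch fails; take x12 = 0 instead.
The clause (x13) is unit, so x13 = 1.
The clause (~x23) is unit, so x23 = 0.
The clause (~x33) is unit, so x33 = 0.
The clause (~x43) is unit, so x43 = 0.
Case x21 = 1:
The clause (~x31) is unit, so x31 = 0.
The clause (x32) is unit, so x32 = 1.
The clause (~x41) is unit, so x41 = 0.
The clause (x42) is unit, so x42 = 1.
But (~x42) is also a unit clause — contradiction.
That branch fails; take x21 = 0 instead.
The clause (x22) is unit, so x22 = 1.
The clause (~x32) is unit, so x32 = 0.
The clause (x31) is unit, so x31 = 1.
The clause (~x41) is unit, so x41 = 0.
The clause (x42) is unit, so x42 = 1.
But (~x42) is also a unit clause — contradiction.
Both values of x21 lead to a conflict.
Both values of x12 lead to a conflict.
That branch fails; take x11 = 1 instead.
The clause (~x21) is unit, so x21 = 0.
The clause (~x31) is unit, so x31 = 0.
The clause (~x41) is unit, so x41 = 0.
Case x22 = 1:
The clause (~x12) is unit, so x12 = 0.
The clause (~x32) is unit, so x32 = 0.
The clause (x33) is unit, so x33 = 1.
The clause (~x42) is unit, so x42 = 0.
The clause (x43) is unit, so x43 = 1.
But (~x43) is also a unit clause — contradiction.
That branch fails; take x22 = 0 instead.
The clause (x23) is unit, so x23 = 1.
The clause (~x13) is unit, so x13 = 0.
The clause (~x33) is unit, so x33 = 0.
The clause (x32) is unit, so x32 = 1.
The clause (~x12) is unit, so x12 = 0.
The clause (~x42) is unit, so x42 = 0.
The clause (x43) is unit, so x43 = 1.
But (~x43) is also a unit clause — contradiction.
Both values of x22 lead to a conflict.
Both values of x11 lead to a conflict.
No assignment satisfies every clause.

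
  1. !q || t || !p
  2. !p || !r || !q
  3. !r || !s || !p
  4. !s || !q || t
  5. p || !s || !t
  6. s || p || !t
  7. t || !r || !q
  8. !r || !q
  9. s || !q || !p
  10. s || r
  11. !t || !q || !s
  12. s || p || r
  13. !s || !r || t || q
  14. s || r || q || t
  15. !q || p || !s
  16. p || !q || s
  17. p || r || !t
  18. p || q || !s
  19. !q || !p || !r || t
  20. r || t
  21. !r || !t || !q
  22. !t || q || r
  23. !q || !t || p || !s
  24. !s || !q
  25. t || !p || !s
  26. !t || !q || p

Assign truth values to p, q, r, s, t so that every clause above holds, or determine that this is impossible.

p: true,  q: false,  r: true,  s: false,  t: true

Try r = true.
Unit clause (!q) forces q = false.
Try s = false.
Try p = true.
No clause remains; t is free.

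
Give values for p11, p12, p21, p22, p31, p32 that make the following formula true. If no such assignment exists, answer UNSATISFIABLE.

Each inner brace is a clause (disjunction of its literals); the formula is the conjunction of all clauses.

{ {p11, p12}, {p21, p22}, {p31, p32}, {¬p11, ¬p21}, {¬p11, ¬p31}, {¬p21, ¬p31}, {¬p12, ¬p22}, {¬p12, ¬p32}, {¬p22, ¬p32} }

UNSATISFIABLE

Try p11 = True.
The clause (¬p21) is unit, so p21 = False.
The clause (p22) is unit, so p22 = True.
The clause (¬p31) is unit, so p31 = False.
The clause (p32) is unit, so p32 = True.
But (¬p32) is also a unit clause — contradiction.
So p11 must be the other value — set p11 = False.
The clause (p12) is unit, so p12 = True.
The clause (¬p22) is unit, so p22 = False.
The clause (p21) is unit, so p21 = True.
The clause (¬p31) is unit, so p31 = False.
The clause (p32) is unit, so p32 = True.
But (¬p32) is also a unit clause — contradiction.
Either choice for p11 ends in contradiction.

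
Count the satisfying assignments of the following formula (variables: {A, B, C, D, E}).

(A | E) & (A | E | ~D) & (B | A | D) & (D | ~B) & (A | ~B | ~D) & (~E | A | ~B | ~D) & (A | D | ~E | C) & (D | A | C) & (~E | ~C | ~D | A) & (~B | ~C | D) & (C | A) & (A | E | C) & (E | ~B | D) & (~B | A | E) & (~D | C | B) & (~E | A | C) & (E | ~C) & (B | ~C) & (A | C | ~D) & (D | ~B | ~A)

There are 2^5 = 32 truth assignments over (A, B, C, D, E).
Split on C. With C = 1, the clauses containing C are satisfied and ~C drops from the rest; 1 of the 2^4 = 16 assignments to the other variables satisfy what remains.
With C = 0, by the same count on the reduced clause set, 4 assignments work.
(One model: A=T, B=F, C=F, D=F, E=F.)
Total: 1 + 4 = 5.

5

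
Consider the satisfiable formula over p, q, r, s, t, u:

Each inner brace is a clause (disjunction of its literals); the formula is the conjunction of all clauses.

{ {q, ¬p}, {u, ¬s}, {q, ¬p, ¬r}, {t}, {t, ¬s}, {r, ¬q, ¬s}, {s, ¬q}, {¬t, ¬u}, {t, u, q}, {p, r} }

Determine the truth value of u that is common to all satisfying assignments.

False

Suppose u = True.
Unit clause (t) forces t = True.
That conflicts with the unit clause (¬t).
So every satisfying assignment has u = False.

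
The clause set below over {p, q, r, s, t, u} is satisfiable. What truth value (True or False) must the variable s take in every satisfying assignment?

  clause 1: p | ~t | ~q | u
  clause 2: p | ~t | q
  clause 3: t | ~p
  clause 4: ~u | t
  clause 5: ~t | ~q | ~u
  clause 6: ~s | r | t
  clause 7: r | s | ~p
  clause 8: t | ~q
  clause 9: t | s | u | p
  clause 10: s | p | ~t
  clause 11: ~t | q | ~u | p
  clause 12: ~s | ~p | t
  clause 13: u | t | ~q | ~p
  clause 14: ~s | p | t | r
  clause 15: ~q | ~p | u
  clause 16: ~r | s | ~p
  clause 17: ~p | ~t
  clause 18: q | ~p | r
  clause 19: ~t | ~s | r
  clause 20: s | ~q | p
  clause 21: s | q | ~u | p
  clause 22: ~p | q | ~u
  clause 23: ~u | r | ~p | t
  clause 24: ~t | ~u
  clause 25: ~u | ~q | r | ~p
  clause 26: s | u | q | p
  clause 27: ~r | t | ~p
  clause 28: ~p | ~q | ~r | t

Suppose s = 0.
Try t = 1.
Unit clause (p) forces p = 1.
But (~p) is also a unit clause — contradiction.
Undo t and try t = 0.
Unit clause (~p) forces p = 0.
Unit clause (~u) forces u = 0.
But (u) is also a unit clause — contradiction.
Neither t = 1 nor t = 0 works.
So every satisfying assignment has s = True.

True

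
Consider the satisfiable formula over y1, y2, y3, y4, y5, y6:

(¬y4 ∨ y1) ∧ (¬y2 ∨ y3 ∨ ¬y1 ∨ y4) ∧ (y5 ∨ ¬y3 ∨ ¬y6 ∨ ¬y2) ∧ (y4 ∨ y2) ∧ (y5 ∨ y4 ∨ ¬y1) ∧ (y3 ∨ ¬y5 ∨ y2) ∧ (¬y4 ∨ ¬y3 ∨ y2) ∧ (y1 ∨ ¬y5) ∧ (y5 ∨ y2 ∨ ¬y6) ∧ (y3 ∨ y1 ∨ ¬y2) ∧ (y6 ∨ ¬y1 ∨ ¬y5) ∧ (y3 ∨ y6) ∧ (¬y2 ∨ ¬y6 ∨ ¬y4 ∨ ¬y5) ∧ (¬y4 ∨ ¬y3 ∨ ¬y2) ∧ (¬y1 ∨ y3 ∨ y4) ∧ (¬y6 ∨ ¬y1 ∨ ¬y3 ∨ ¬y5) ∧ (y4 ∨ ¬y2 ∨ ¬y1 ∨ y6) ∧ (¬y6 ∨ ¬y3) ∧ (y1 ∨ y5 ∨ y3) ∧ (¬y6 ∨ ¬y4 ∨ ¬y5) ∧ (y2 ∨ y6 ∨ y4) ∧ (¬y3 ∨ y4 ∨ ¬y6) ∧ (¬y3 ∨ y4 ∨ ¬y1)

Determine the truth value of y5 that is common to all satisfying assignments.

Suppose y5 = True.
(y1) alone gives y1 = True.
(y6) alone gives y6 = True.
(¬y3) alone gives y3 = False.
(y2) alone gives y2 = True.
(y4) alone gives y4 = True.
That conflicts with the unit clause (¬y4).
So every satisfying assignment has y5 = False.

False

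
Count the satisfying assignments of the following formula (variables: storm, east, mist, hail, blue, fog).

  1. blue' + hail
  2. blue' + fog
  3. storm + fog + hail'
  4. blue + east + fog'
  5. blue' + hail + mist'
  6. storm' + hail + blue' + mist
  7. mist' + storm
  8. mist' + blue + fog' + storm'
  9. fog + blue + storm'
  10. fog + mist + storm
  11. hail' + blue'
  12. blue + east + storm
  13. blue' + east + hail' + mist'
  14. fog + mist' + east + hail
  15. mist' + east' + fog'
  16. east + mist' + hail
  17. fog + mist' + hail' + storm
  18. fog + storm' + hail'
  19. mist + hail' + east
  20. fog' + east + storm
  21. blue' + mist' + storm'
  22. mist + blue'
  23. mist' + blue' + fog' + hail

There are 2^6 = 64 truth assignments over (storm, east, mist, hail, blue, fog).
Split on mist. With mist = 1, the clauses containing mist are satisfied and mist' drops from the rest; 0 of the 2^5 = 32 assignments to the other variables satisfy what remains.
With mist = 0, by the same count on the reduced clause set, 4 assignments work.
Total: 0 + 4 = 4.

4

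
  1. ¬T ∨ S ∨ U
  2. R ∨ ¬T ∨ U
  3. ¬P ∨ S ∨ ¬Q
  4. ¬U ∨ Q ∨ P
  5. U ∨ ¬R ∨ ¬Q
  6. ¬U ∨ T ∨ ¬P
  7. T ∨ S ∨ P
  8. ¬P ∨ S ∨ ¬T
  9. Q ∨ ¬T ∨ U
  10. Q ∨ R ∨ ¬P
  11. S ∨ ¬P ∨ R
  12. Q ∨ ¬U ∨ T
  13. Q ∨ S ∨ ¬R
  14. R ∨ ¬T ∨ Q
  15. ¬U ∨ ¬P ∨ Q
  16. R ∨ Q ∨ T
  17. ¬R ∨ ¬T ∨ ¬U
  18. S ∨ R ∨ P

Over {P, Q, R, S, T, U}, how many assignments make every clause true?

8

There are 2^6 = 64 truth assignments over (P, Q, R, S, T, U).
Split on S. With S = True, the clauses containing S are satisfied and ¬S drops from the rest; 8 of the 2^5 = 32 assignments to the other variables satisfy what remains.
With S = False, by the same count on the reduced clause set, 0 assignments work.
(One model: P=F, Q=F, R=T, S=T, T=F, U=F.)
Total: 8 + 0 = 8.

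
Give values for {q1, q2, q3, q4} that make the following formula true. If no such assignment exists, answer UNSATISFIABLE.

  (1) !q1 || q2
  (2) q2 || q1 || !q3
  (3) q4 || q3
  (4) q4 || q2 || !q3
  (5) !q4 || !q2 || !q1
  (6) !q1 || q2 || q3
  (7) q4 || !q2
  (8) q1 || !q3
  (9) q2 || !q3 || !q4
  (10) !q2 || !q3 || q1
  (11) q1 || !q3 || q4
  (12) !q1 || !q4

Try q1 = false.
From the singleton clause (!q3), q3 = false.
From the singleton clause (q4), q4 = true.
No clause remains; q2 is free.

q1=false; q2=false; q3=false; q4=true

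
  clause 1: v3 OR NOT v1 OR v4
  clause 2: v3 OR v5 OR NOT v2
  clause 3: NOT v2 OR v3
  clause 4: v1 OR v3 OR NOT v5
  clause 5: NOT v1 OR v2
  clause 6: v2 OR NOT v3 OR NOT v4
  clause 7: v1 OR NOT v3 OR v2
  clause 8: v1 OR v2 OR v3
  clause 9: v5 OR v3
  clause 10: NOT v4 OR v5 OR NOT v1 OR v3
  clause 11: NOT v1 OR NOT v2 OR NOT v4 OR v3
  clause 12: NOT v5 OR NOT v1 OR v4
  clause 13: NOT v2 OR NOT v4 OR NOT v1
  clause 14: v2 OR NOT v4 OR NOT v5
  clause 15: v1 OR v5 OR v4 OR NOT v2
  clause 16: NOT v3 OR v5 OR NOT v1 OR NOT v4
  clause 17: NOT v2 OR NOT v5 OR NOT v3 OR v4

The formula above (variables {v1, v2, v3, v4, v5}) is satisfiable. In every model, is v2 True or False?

True

Suppose v2 = false.
(NOT v1) alone gives v1 = false.
(NOT v3) alone gives v3 = false.
But (v3) is also a unit clause — contradiction.
So every satisfying assignment has v2 = True.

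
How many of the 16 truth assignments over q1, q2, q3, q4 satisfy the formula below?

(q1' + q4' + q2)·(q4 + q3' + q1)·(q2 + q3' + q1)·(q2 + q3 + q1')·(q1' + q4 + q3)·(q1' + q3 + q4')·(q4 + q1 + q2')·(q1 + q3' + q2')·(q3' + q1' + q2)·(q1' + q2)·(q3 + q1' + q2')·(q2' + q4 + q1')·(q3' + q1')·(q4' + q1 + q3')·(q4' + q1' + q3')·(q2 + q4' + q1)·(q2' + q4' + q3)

1

There are 2^4 = 16 truth assignments over (q1, q2, q3, q4).
Check each against the 17 clauses (columns in the order q1, q2, q3, q4):
  F F F F  ✓ satisfies all
  F F F T  ✗ fails (q2 + q4' + q1)
  F F T F  ✗ fails (q4 + q3' + q1)
  F F T T  ✗ fails (q2 + q3' + q1)
  F T F F  ✗ fails (q4 + q1 + q2')
  F T F T  ✗ fails (q2' + q4' + q3)
  F T T F  ✗ fails (q4 + q3' + q1)
  F T T T  ✗ fails (q1 + q3' + q2')
  T F F F  ✗ fails (q2 + q3 + q1')
  T F F T  ✗ fails (q1' + q4' + q2)
  T F T F  ✗ fails (q3' + q1' + q2)
  T F T T  ✗ fails (q1' + q4' + q2)
  T T F F  ✗ fails (q1' + q4 + q3)
  T T F T  ✗ fails (q1' + q3 + q4')
  T T T F  ✗ fails (q2' + q4 + q1')
  T T T T  ✗ fails (q3' + q1')
1 of the 16 rows is a model.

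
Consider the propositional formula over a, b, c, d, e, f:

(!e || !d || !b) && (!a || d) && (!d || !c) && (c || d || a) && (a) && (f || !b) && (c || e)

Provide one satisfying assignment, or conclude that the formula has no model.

a ↦ true,  b ↦ false,  c ↦ false,  d ↦ true,  e ↦ true,  f ↦ false

The clause (a) is unit, so a = true.
The clause (d) is unit, so d = true.
The clause (!c) is unit, so c = false.
The clause (e) is unit, so e = true.
The clause (!b) is unit, so b = false.
No clause remains; f is free.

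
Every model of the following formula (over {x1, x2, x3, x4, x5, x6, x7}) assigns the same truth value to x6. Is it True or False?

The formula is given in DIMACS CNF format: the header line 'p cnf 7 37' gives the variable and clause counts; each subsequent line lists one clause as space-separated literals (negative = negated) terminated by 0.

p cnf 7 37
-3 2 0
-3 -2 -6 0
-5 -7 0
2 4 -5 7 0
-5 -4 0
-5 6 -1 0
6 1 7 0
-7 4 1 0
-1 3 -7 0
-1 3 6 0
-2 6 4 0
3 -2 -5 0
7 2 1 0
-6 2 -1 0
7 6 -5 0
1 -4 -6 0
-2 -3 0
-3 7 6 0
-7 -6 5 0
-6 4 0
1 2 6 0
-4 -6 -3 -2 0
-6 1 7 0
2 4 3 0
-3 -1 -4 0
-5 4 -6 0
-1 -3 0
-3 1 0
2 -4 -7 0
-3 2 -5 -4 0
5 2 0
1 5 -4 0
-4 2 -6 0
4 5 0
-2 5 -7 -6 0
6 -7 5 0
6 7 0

Suppose x6 = False.
Unit clause (x7) forces x7 = True.
Unit clause (¬x5) forces x5 = False.
Now (x5) is unsatisfied and unit — conflict.
So every satisfying assignment has x6 = True.

True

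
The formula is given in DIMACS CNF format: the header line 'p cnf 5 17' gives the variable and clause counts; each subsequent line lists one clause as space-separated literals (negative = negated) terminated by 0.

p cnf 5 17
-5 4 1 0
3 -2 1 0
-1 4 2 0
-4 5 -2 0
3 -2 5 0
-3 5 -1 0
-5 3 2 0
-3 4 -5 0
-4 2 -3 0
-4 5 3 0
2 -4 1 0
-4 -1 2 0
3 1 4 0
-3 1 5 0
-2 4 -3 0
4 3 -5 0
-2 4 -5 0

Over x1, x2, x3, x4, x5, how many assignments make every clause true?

3

There are 2^5 = 32 truth assignments over (x1, x2, x3, x4, x5).
Split on x2. With x2 = True, the clauses containing x2 are satisfied and ¬x2 drops from the rest; 3 of the 2^4 = 16 assignments to the other variables satisfy what remains.
With x2 = False, by the same count on the reduced clause set, 0 assignments work.
Total: 3 + 0 = 3.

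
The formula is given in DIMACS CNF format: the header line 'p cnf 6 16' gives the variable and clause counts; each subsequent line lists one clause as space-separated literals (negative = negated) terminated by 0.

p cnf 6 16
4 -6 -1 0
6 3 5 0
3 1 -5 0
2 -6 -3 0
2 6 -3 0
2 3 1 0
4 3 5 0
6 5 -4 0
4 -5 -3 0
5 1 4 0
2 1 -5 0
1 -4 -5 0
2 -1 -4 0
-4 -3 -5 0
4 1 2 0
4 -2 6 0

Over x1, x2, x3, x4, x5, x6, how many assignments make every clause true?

There are 2^6 = 64 truth assignments over (x1, x2, x3, x4, x5, x6).
Split on x4. With x4 = True, the clauses containing x4 are satisfied and ¬x4 drops from the rest; 6 of the 2^5 = 32 assignments to the other variables satisfy what remains.
With x4 = False, by the same count on the reduced clause set, 1 assignment works.
(One model: x1=F, x2=T, x3=F, x4=T, x5=F, x6=T.)
Total: 6 + 1 = 7.

7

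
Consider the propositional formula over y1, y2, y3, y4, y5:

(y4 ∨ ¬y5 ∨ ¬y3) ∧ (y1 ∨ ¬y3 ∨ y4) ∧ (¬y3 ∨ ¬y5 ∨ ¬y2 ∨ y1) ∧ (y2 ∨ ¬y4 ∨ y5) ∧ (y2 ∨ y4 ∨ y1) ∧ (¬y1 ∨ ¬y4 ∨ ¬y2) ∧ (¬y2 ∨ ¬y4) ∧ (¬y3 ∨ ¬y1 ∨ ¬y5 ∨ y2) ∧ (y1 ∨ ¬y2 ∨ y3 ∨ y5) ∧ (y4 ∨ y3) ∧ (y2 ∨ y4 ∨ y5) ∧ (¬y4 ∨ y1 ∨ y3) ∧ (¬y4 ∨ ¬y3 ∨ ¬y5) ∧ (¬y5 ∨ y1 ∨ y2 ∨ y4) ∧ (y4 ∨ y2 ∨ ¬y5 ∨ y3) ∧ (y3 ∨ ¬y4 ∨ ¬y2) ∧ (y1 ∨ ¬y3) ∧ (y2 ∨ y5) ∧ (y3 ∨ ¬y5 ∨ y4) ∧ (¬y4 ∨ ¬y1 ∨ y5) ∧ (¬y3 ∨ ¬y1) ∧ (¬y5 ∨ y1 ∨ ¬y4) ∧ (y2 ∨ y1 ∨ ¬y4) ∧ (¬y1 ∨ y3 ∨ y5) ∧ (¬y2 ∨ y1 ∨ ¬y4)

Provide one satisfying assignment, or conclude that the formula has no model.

Try y2 = False.
(y5) alone gives y5 = True.
Try y4 = True.
(¬y3) alone gives y3 = False.
(y1) alone gives y1 = True.
This assignment satisfies each clause.

y1: True,  y2: False,  y3: False,  y4: True,  y5: True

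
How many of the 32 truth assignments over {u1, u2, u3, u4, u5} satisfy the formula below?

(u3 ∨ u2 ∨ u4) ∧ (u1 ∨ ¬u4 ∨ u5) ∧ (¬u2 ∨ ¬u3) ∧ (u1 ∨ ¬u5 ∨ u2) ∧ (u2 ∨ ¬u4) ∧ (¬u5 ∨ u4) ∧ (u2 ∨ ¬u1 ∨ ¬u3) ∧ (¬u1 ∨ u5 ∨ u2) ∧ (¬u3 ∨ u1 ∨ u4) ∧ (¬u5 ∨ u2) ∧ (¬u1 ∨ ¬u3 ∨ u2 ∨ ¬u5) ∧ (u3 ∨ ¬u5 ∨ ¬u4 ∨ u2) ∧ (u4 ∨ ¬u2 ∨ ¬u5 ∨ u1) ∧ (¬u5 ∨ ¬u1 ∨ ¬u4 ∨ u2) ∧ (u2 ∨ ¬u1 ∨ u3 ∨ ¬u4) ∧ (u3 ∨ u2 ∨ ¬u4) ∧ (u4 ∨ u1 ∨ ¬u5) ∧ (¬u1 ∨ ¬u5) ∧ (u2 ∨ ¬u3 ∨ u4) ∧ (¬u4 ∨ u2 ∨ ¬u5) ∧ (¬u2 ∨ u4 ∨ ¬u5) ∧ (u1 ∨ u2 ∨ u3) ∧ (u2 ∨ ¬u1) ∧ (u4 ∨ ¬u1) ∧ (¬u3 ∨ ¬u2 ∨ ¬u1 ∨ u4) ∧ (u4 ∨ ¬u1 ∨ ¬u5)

3

There are 2^5 = 32 truth assignments over (u1, u2, u3, u4, u5).
Split on u1. With u1 = True, the clauses containing u1 are satisfied and ¬u1 drops from the rest; 1 of the 2^4 = 16 assignments to the other variables satisfy what remains.
With u1 = False, by the same count on the reduced clause set, 2 assignments work.
(One model: u1=F, u2=T, u3=F, u4=F, u5=F.)
Total: 1 + 2 = 3.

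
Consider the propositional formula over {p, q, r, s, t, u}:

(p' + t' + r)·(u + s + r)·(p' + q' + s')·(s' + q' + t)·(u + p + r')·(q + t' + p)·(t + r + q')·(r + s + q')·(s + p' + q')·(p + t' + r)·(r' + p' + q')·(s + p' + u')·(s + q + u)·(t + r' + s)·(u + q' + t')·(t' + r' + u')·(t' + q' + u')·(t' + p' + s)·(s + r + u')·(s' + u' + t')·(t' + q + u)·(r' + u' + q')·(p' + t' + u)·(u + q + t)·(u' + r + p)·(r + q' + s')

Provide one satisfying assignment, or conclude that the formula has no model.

p ↦ 1,  q ↦ 0,  r ↦ 1,  s ↦ 1,  t ↦ 0,  u ↦ 1

Branch on p: set p = 1.
Branch on t: set t = 0.
Branch on q: set q = 0.
Unit clause (u) forces u = 1.
Unit clause (s) forces s = 1.
Every clause is now satisfied; r is unconstrained.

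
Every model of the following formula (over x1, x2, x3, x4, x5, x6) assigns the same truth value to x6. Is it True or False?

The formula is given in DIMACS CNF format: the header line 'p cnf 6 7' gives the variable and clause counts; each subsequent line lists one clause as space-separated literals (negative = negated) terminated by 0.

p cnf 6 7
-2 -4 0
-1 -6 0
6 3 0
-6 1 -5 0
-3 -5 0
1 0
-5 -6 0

False

Suppose x6 = True.
From the singleton clause (¬x1), x1 = False.
Now (x1) is unsatisfied and unit — conflict.
So every satisfying assignment has x6 = False.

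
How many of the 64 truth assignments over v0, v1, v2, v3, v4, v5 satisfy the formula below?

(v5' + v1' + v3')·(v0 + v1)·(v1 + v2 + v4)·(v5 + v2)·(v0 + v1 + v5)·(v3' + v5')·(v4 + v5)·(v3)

There are 2^6 = 64 truth assignments over (v0, v1, v2, v3, v4, v5).
Split on v0. With v0 = 1, the clauses containing v0 are satisfied and v0' drops from the rest; 2 of the 2^5 = 32 assignments to the other variables satisfy what remains.
With v0 = 0, by the same count on the reduced clause set, 1 assignment works.
(One model: v0=F, v1=T, v2=T, v3=T, v4=T, v5=F.)
Total: 2 + 1 = 3.

3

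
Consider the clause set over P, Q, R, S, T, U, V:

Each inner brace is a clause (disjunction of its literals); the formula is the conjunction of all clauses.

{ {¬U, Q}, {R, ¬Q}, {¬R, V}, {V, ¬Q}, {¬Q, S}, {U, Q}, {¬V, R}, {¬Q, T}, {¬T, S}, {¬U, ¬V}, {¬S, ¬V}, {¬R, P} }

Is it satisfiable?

Case U = False:
From the singleton clause (Q), Q = True.
From the singleton clause (R), R = True.
From the singleton clause (V), V = True.
From the singleton clause (S), S = True.
But (¬S) is also a unit clause — contradiction.
Undo U and try U = True.
From the singleton clause (Q), Q = True.
From the singleton clause (R), R = True.
From the singleton clause (V), V = True.
But (¬V) is also a unit clause — contradiction.
Neither U = True nor U = False works.
No assignment satisfies every clause.

No, unsatisfiable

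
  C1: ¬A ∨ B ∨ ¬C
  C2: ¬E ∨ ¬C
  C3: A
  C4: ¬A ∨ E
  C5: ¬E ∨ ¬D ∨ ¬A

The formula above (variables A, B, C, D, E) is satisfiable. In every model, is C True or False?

Suppose C = True.
Unit clause (¬E) forces E = False.
Unit clause (A) forces A = True.
Now (¬A) is unsatisfied and unit — conflict.
So every satisfying assignment has C = False.

False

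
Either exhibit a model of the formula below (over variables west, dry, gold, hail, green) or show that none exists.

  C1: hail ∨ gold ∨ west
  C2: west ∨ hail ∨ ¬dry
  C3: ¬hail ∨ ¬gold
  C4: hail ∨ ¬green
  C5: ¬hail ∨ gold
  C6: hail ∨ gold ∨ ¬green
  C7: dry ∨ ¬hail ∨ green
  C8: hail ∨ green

UNSATISFIABLE

Branch on hail: set hail = False.
From the singleton clause (¬green), green = False.
Now (green) is unsatisfied and unit — conflict.
That branch fails; take hail = True instead.
From the singleton clause (¬gold), gold = False.
Now (gold) is unsatisfied and unit — conflict.
Both values of hail lead to a conflict.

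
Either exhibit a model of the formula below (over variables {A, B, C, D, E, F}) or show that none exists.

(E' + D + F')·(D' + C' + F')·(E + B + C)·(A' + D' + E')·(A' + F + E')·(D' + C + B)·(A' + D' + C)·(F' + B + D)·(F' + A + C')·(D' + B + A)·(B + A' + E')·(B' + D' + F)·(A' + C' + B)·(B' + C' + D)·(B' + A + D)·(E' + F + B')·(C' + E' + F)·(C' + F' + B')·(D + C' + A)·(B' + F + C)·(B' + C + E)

A: 0; B: 0; C: 0; D: 0; E: 1; F: 0

Case E = 1:
Case D = 0:
(F') alone gives F = 0.
(A') alone gives A = 0.
(B') alone gives B = 0.
(C') alone gives C = 0.
All clauses are satisfied.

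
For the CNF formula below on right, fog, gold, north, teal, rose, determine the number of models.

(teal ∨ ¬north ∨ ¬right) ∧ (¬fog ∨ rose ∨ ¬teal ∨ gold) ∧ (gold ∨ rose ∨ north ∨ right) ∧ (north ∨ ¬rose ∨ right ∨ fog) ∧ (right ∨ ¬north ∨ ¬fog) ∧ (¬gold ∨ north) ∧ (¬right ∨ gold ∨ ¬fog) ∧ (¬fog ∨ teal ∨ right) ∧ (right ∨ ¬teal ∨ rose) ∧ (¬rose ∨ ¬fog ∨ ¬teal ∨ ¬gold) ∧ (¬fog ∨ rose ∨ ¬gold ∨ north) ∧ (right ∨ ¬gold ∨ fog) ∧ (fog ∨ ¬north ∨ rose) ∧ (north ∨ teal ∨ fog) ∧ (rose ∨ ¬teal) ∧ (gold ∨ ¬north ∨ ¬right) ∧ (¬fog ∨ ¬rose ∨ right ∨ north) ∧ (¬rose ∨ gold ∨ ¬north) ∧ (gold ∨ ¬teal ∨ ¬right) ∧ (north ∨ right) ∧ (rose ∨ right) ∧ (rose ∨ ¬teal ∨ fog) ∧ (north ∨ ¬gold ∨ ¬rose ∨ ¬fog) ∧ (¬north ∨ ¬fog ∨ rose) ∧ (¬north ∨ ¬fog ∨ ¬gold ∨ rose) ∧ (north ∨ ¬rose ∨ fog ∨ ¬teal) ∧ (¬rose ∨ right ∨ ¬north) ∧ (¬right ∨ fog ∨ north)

There are 2^6 = 64 truth assignments over (right, fog, gold, north, teal, rose).
Split on north. With north = True, the clauses containing north are satisfied and ¬north drops from the rest; 1 of the 2^5 = 32 assignments to the other variables satisfy what remains.
With north = False, by the same count on the reduced clause set, 0 assignments work.
(One model: right=T, fog=F, gold=T, north=T, teal=T, rose=T.)
Total: 1 + 0 = 1.

1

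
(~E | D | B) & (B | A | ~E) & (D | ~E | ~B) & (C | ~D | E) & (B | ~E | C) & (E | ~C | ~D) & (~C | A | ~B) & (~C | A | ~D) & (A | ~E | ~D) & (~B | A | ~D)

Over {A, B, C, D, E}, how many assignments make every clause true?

There are 2^5 = 32 truth assignments over (A, B, C, D, E).
Split on E. With E = 1, the clauses containing E are satisfied and ~E drops from the rest; 3 of the 2^4 = 16 assignments to the other variables satisfy what remains.
With E = 0, by the same count on the reduced clause set, 7 assignments work.
(One model: A=F, B=F, C=F, D=F, E=F.)
Total: 3 + 7 = 10.

10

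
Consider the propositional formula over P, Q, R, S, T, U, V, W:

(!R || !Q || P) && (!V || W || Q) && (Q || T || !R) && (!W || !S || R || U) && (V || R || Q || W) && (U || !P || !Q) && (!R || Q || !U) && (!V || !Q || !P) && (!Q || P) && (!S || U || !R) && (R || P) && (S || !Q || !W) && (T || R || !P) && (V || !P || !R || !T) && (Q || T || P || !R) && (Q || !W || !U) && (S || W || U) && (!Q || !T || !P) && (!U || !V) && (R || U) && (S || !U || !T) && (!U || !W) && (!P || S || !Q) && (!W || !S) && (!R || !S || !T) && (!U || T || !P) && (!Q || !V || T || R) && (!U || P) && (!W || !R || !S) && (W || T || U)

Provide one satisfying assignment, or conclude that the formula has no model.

Suppose Q = false.
Suppose V = true.
From the singleton clause (W), W = true.
From the singleton clause (!U), U = false.
From the singleton clause (R), R = true.
From the singleton clause (T), T = true.
From the singleton clause (!S), S = false.
No clause remains; P is free.

P ↦ false,  Q ↦ false,  R ↦ true,  S ↦ false,  T ↦ true,  U ↦ false,  V ↦ true,  W ↦ true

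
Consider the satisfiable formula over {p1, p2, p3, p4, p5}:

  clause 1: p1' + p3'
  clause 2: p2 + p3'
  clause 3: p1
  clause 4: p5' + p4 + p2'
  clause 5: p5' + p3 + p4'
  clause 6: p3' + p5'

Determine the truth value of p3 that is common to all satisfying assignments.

False

Suppose p3 = 1.
From the singleton clause (p1'), p1 = 0.
That conflicts with the unit clause (p1).
So every satisfying assignment has p3 = False.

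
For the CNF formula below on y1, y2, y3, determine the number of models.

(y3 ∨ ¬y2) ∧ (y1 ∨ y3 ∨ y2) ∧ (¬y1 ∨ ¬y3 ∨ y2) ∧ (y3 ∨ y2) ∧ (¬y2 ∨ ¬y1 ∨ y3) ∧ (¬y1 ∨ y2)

There are 2^3 = 8 truth assignments over (y1, y2, y3).
Check each against the 6 clauses (columns in the order y1, y2, y3):
  F F F  ✗ fails (y1 ∨ y3 ∨ y2)
  F F T  ✓ satisfies all
  F T F  ✗ fails (y3 ∨ ¬y2)
  F T T  ✓ satisfies all
  T F F  ✗ fails (y3 ∨ y2)
  T F T  ✗ fails (¬y1 ∨ ¬y3 ∨ y2)
  T T F  ✗ fails (y3 ∨ ¬y2)
  T T T  ✓ satisfies all
3 of the 8 rows are models.

3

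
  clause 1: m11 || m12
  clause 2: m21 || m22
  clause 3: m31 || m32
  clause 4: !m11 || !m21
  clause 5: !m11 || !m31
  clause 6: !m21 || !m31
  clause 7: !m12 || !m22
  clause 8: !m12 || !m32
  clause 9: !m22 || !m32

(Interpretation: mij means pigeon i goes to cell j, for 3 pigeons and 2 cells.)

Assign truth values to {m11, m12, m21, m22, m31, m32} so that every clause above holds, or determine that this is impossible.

UNSATISFIABLE

Suppose m11 = true.
From the singleton clause (!m21), m21 = false.
From the singleton clause (m22), m22 = true.
From the singleton clause (!m31), m31 = false.
From the singleton clause (m32), m32 = true.
Now (!m32) is unsatisfied and unit — conflict.
Backtrack on m11: now try m11 = false.
From the singleton clause (m12), m12 = true.
From the singleton clause (!m22), m22 = false.
From the singleton clause (m21), m21 = true.
From the singleton clause (!m31), m31 = false.
From the singleton clause (m32), m32 = true.
Now (!m32) is unsatisfied and unit — conflict.
Neither m11 = true nor m11 = false works.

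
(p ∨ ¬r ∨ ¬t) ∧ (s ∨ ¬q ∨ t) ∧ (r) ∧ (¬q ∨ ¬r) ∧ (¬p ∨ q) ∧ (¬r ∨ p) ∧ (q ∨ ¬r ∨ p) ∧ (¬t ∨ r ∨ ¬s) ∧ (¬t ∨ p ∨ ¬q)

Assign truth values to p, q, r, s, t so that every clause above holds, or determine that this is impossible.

Unit clause (r) forces r = True.
Unit clause (¬q) forces q = False.
Unit clause (¬p) forces p = False.
But (p) is also a unit clause — contradiction.

UNSATISFIABLE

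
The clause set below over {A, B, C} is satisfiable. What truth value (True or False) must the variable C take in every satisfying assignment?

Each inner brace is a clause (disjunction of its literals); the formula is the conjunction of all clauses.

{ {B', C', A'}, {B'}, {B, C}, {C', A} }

True

Suppose C = 0.
Unit clause (B') forces B = 0.
But (B) is also a unit clause — contradiction.
So every satisfying assignment has C = True.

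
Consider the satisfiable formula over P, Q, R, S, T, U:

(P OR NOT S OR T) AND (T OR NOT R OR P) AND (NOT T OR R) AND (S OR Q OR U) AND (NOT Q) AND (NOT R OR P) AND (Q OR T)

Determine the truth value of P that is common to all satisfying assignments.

True

Suppose P = false.
Unit clause (NOT Q) forces Q = false.
Unit clause (NOT R) forces R = false.
Unit clause (NOT T) forces T = false.
But (T) is also a unit clause — contradiction.
So every satisfying assignment has P = True.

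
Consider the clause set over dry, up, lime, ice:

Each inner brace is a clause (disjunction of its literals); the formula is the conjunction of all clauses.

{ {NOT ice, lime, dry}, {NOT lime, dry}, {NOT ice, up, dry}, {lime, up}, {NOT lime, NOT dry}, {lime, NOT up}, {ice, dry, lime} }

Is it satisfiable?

Suppose lime = false.
From the singleton clause (up), up = true.
That conflicts with the unit clause (NOT up).
So lime must be the other value — set lime = true.
From the singleton clause (dry), dry = true.
That conflicts with the unit clause (NOT dry).
Neither lime = true nor lime = false works.
No assignment satisfies every clause.

Unsatisfiable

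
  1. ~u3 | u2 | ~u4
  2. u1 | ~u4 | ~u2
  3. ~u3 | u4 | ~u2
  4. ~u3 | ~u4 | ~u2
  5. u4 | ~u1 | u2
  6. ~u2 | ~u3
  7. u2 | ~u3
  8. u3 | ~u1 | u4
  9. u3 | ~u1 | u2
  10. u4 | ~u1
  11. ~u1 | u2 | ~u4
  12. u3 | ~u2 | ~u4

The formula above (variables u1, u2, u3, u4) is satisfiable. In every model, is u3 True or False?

Suppose u3 = 1.
(~u2) alone gives u2 = 0.
Now (u2) is unsatisfied and unit — conflict.
So every satisfying assignment has u3 = False.

False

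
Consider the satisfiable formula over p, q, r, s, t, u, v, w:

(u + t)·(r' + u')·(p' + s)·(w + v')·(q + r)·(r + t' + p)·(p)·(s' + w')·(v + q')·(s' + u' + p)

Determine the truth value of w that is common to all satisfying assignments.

False

Suppose w = 1.
From the singleton clause (p), p = 1.
From the singleton clause (s), s = 1.
Now (s') is unsatisfied and unit — conflict.
So every satisfying assignment has w = False.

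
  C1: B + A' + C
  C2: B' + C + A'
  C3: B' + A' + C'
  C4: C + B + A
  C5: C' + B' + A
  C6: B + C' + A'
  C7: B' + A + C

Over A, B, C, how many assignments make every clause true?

There are 2^3 = 8 truth assignments over (A, B, C).
Check each against the 7 clauses (columns in the order A, B, C):
  F F F  ✗ fails (C + B + A)
  F F T  ✓ satisfies all
  F T F  ✗ fails (B' + A + C)
  F T T  ✗ fails (C' + B' + A)
  T F F  ✗ fails (B + A' + C)
  T F T  ✗ fails (B + C' + A')
  T T F  ✗ fails (B' + C + A')
  T T T  ✗ fails (B' + A' + C')
1 of the 8 rows is a model.

1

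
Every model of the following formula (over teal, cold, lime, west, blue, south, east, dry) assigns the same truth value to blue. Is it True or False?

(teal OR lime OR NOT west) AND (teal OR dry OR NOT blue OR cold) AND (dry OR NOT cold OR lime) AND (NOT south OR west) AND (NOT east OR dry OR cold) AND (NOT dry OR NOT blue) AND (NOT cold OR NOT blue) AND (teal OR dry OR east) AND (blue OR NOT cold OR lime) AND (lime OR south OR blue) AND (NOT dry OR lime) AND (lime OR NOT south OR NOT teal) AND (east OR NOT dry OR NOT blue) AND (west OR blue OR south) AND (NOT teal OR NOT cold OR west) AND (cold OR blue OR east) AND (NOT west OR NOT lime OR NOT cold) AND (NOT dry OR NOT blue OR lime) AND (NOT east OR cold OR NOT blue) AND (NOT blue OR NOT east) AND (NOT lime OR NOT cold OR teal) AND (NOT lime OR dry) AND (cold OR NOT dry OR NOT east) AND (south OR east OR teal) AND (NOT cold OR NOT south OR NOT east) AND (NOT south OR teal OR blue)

True

Suppose blue = false.
Suppose south = false.
Unit clause (lime) forces lime = true.
Unit clause (west) forces west = true.
Unit clause (NOT cold) forces cold = false.
Unit clause (east) forces east = true.
Unit clause (dry) forces dry = true.
But (NOT dry) is also a unit clause — contradiction.
So south must be the other value — set south = true.
Unit clause (west) forces west = true.
Unit clause (teal) forces teal = true.
Unit clause (lime) forces lime = true.
Unit clause (NOT cold) forces cold = false.
Unit clause (east) forces east = true.
Unit clause (dry) forces dry = true.
But (NOT dry) is also a unit clause — contradiction.
Neither south = true nor south = false works.
So every satisfying assignment has blue = True.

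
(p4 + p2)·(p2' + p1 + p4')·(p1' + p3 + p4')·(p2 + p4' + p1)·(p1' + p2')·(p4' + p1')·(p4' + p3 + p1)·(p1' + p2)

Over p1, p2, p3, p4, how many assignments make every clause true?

2

There are 2^4 = 16 truth assignments over (p1, p2, p3, p4).
Split on p3. With p3 = 1, the clauses containing p3 are satisfied and p3' drops from the rest; 1 of the 2^3 = 8 assignments to the other variables satisfy what remains.
With p3 = 0, by the same count on the reduced clause set, 1 assignment works.
(One model: p1=F, p2=T, p3=F, p4=F.)
Total: 1 + 1 = 2.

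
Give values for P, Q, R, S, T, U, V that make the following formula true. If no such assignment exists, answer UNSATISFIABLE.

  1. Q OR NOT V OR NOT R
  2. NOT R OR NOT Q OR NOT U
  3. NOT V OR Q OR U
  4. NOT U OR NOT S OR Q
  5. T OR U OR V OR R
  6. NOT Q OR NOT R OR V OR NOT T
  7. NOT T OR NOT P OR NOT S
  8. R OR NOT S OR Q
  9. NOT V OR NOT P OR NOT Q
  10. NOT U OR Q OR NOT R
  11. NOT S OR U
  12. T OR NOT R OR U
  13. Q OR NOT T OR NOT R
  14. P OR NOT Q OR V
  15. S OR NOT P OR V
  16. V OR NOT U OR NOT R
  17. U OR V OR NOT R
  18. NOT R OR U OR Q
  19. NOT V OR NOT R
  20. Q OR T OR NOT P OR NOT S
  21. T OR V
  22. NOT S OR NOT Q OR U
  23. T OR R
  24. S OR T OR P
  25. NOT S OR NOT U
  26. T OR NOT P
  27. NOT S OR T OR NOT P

Case S = false:
Case P = true:
(V) alone gives V = true.
(NOT Q) alone gives Q = false.
(NOT R) alone gives R = false.
(U) alone gives U = true.
(T) alone gives T = true.
This assignment satisfies each clause.

P: true; Q: false; R: false; S: false; T: true; U: true; V: true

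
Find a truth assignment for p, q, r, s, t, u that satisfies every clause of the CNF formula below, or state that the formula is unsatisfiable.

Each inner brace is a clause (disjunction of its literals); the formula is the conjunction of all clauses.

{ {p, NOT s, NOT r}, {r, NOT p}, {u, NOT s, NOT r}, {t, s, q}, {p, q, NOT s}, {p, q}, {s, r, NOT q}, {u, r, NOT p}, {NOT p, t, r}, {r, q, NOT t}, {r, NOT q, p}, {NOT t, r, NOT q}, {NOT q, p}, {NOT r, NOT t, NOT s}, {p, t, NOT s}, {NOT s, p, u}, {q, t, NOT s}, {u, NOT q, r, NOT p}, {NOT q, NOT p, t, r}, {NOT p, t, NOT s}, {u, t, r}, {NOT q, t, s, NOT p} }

p: true, q: true, r: true, s: false, t: true, u: false

Branch on r: set r = true.
Branch on p: set p = true.
Branch on u: set u = false.
From the singleton clause (NOT s), s = false.
Branch on t: set t = true.
No clause remains; q is free.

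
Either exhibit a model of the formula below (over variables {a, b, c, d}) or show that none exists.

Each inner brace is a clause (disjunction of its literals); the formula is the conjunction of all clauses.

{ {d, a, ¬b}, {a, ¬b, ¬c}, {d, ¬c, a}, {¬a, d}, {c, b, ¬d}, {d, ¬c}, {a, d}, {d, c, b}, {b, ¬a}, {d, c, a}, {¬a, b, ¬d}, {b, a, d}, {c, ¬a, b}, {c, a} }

Case a = True:
From the singleton clause (d), d = True.
From the singleton clause (b), b = True.
All clauses hold; c can take either value.

a: True,  b: True,  c: True,  d: True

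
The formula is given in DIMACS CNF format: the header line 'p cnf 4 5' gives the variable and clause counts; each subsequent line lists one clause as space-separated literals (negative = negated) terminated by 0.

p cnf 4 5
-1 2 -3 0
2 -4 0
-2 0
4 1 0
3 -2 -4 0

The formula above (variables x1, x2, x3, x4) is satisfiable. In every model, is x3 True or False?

False

Suppose x3 = True.
Unit clause (¬x2) forces x2 = False.
Unit clause (¬x1) forces x1 = False.
Unit clause (¬x4) forces x4 = False.
But (x4) is also a unit clause — contradiction.
So every satisfying assignment has x3 = False.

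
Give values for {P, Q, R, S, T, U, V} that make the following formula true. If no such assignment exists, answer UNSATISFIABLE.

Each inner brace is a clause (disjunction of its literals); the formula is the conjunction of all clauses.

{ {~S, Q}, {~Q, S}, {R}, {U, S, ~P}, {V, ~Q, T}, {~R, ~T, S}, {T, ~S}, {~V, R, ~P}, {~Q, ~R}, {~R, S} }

From the singleton clause (R), R = 1.
From the singleton clause (~Q), Q = 0.
From the singleton clause (~S), S = 0.
That conflicts with the unit clause (S).

UNSATISFIABLE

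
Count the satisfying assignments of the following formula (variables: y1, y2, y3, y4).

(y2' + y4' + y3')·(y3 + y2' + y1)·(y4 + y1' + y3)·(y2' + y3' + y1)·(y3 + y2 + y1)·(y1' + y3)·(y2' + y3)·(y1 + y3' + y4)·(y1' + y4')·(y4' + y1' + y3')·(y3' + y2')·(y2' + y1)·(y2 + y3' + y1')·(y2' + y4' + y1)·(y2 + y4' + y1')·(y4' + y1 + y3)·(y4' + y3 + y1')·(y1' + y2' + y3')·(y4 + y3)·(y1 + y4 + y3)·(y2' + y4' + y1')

There are 2^4 = 16 truth assignments over (y1, y2, y3, y4).
Check each against the 21 clauses (columns in the order y1, y2, y3, y4):
  F F F F  ✗ fails (y3 + y2 + y1)
  F F F T  ✗ fails (y3 + y2 + y1)
  F F T F  ✗ fails (y1 + y3' + y4)
  F F T T  ✓ satisfies all
  F T F F  ✗ fails (y3 + y2' + y1)
  F T F T  ✗ fails (y3 + y2' + y1)
  F T T F  ✗ fails (y2' + y3' + y1)
  F T T T  ✗ fails (y2' + y4' + y3')
  T F F F  ✗ fails (y4 + y1' + y3)
  T F F T  ✗ fails (y1' + y3)
  T F T F  ✗ fails (y2 + y3' + y1')
  T F T T  ✗ fails (y1' + y4')
  T T F F  ✗ fails (y4 + y1' + y3)
  T T F T  ✗ fails (y1' + y3)
  T T T F  ✗ fails (y3' + y2')
  T T T T  ✗ fails (y2' + y4' + y3')
1 of the 16 rows is a model.

1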